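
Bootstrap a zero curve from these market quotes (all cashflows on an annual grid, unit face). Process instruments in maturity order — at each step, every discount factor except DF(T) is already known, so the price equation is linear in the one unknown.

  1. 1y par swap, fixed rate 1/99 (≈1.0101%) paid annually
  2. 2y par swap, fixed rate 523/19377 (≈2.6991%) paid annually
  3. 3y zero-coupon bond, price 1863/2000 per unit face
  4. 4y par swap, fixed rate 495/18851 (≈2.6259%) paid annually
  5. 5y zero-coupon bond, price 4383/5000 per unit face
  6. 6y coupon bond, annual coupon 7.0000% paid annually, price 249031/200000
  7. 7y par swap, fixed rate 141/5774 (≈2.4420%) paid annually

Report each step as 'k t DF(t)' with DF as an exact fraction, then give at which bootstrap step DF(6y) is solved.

step 1 [1y] swap r/1=1/99: DF=(1 − 1/99·(0))/(1+1/99) = 99/100 ≈ 0.990000
step 2 [2y] swap r/1=523/19377: DF=(1 − 523/19377·(0.990000))/(1+523/19377) = 9477/10000 ≈ 0.947700
step 3 [3y] zero: DF = P = 1863/2000 ≈ 0.931500
step 4 [4y] swap r/1=495/18851: DF=(1 − 495/18851·(0.990000+0.947700+0.931500))/(1+495/18851) = 901/1000 ≈ 0.901000
step 5 [5y] zero: DF = P = 4383/5000 ≈ 0.876600
step 6 [6y] bond c/1=7/100: DF=(249031/200000 − 7/100·(0.990000+0.947700+0.931500+0.901000+0.876600))/(1+7/100) = 8597/10000 ≈ 0.859700
step 7 [7y] swap r/1=141/5774: DF=(1 − 141/5774·(0.990000+0.947700+0.931500+0.901000+0.876600+0.859700))/(1+141/5774) = 8449/10000 ≈ 0.844900

1 1 99/100
2 2 9477/10000
3 3 1863/2000
4 4 901/1000
5 5 4383/5000
6 6 8597/10000
7 7 8449/10000
DF(6y) is solved at step 6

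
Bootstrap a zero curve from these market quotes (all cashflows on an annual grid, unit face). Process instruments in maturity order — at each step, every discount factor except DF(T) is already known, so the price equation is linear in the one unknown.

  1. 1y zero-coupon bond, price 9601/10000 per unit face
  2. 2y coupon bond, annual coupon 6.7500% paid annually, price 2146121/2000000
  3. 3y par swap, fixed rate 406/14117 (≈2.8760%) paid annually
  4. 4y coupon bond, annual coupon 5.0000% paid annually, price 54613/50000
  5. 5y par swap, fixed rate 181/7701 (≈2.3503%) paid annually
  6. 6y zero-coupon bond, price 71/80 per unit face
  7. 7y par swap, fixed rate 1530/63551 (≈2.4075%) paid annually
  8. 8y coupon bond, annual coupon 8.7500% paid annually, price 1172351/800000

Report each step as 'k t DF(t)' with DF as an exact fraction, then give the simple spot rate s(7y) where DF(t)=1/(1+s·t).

1 1 9601/10000
2 2 1889/2000
3 3 2297/2500
4 4 4529/5000
5 5 4457/5000
6 6 71/80
7 7 847/1000
8 8 4181/5000
s(7y) = (1/(847/1000) − 1)/(7) = 153/5929 ≈ 2.5805%

step 1 [1y] zero: DF = P = 9601/10000 ≈ 0.960100
step 2 [2y] bond c/1=27/400: DF=(2146121/2000000 − 27/400·(0.960100))/(1+27/400) = 1889/2000 ≈ 0.944500
step 3 [3y] swap r/1=406/14117: DF=(1 − 406/14117·(0.960100+0.944500))/(1+406/14117) = 2297/2500 ≈ 0.918800
step 4 [4y] bond c/1=1/20: DF=(54613/50000 − 1/20·(0.960100+0.944500+0.918800))/(1+1/20) = 4529/5000 ≈ 0.905800
step 5 [5y] swap r/1=181/7701: DF=(1 − 181/7701·(0.960100+0.944500+0.918800+0.905800))/(1+181/7701) = 4457/5000 ≈ 0.891400
step 6 [6y] zero: DF = P = 71/80 ≈ 0.887500
step 7 [7y] swap r/1=1530/63551: DF=(1 − 1530/63551·(0.960100+0.944500+0.918800+0.905800+0.891400+0.887500))/(1+1530/63551) = 847/1000 ≈ 0.847000
step 8 [8y] bond c/1=7/80: DF=(1172351/800000 − 7/80·(0.960100+0.944500+0.918800+0.905800+0.891400+0.887500+0.847000))/(1+7/80) = 4181/5000 ≈ 0.836200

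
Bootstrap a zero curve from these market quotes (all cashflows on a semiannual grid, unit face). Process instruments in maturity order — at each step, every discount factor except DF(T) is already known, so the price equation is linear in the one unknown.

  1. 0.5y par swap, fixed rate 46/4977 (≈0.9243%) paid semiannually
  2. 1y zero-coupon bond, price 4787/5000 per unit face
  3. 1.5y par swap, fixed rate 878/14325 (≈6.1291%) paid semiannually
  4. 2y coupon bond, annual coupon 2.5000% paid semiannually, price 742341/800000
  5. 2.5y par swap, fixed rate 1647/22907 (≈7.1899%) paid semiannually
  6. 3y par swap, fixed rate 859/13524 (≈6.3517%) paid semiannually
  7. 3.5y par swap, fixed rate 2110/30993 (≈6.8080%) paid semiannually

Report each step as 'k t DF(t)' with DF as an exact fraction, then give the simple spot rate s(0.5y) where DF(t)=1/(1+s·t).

1 1/2 4977/5000
2 1 4787/5000
3 3/2 4561/5000
4 2 8811/10000
5 5/2 8353/10000
6 3 4141/5000
7 7/2 789/1000
s(0.5y) = (1/(4977/5000) − 1)/(1/2) = 46/4977 ≈ 0.9243%

step 1 [0.5y] swap r/2=23/4977: DF=(1 − 23/4977·(0))/(1+23/4977) = 4977/5000 ≈ 0.995400
step 2 [1y] zero: DF = P = 4787/5000 ≈ 0.957400
step 3 [1.5y] swap r/2=439/14325: DF=(1 − 439/14325·(0.995400+0.957400))/(1+439/14325) = 4561/5000 ≈ 0.912200
step 4 [2y] bond c/2=1/80: DF=(742341/800000 − 1/80·(0.995400+0.957400+0.912200))/(1+1/80) = 8811/10000 ≈ 0.881100
step 5 [2.5y] swap r/2=1647/45814: DF=(1 − 1647/45814·(0.995400+0.957400+0.912200+0.881100))/(1+1647/45814) = 8353/10000 ≈ 0.835300
step 6 [3y] swap r/2=859/27048: DF=(1 − 859/27048·(0.995400+0.957400+0.912200+0.881100+0.835300))/(1+859/27048) = 4141/5000 ≈ 0.828200
step 7 [3.5y] swap r/2=1055/30993: DF=(1 − 1055/30993·(0.995400+0.957400+0.912200+0.881100+0.835300+0.828200))/(1+1055/30993) = 789/1000 ≈ 0.789000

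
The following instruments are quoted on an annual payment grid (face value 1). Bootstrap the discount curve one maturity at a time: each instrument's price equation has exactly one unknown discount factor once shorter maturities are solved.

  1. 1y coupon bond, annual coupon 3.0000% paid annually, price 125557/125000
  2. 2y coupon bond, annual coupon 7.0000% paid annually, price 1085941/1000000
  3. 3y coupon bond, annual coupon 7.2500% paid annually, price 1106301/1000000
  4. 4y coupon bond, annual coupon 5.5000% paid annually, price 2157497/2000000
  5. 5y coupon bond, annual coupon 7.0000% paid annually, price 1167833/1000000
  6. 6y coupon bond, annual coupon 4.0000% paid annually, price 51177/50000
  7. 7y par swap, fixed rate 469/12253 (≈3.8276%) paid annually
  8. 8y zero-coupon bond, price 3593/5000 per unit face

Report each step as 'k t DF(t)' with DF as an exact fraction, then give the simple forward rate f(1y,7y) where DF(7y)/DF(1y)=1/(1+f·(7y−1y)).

1 1 1219/1250
2 2 9511/10000
3 3 9013/10000
4 4 8751/10000
5 5 2123/2500
6 6 8091/10000
7 7 1531/2000
8 8 3593/5000
f(1y,7y) = ((1219/1250)/(1531/2000) − 1)/(6) = 699/15310 ≈ 4.5656%

step 1 [1y] bond c/1=3/100: DF=(125557/125000 − 3/100·(0))/(1+3/100) = 1219/1250 ≈ 0.975200
step 2 [2y] bond c/1=7/100: DF=(1085941/1000000 − 7/100·(0.975200))/(1+7/100) = 9511/10000 ≈ 0.951100
step 3 [3y] bond c/1=29/400: DF=(1106301/1000000 − 29/400·(0.975200+0.951100))/(1+29/400) = 9013/10000 ≈ 0.901300
step 4 [4y] bond c/1=11/200: DF=(2157497/2000000 − 11/200·(0.975200+0.951100+0.901300))/(1+11/200) = 8751/10000 ≈ 0.875100
step 5 [5y] bond c/1=7/100: DF=(1167833/1000000 − 7/100·(0.975200+0.951100+0.901300+0.875100))/(1+7/100) = 2123/2500 ≈ 0.849200
step 6 [6y] bond c/1=1/25: DF=(51177/50000 − 1/25·(0.975200+0.951100+0.901300+0.875100+0.849200))/(1+1/25) = 8091/10000 ≈ 0.809100
step 7 [7y] swap r/1=469/12253: DF=(1 − 469/12253·(0.975200+0.951100+0.901300+0.875100+0.849200+0.809100))/(1+469/12253) = 1531/2000 ≈ 0.765500
step 8 [8y] zero: DF = P = 3593/5000 ≈ 0.718600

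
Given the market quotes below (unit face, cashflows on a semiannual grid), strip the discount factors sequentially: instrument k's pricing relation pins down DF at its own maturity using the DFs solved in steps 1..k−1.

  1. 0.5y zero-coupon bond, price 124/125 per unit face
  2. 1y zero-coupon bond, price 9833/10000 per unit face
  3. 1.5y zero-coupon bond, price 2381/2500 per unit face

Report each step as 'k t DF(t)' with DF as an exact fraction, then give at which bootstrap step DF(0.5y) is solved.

step 1 [0.5y] zero: DF = P = 124/125 ≈ 0.992000
step 2 [1y] zero: DF = P = 9833/10000 ≈ 0.983300
step 3 [1.5y] zero: DF = P = 2381/2500 ≈ 0.952400

1 1/2 124/125
2 1 9833/10000
3 3/2 2381/2500
DF(0.5y) is solved at step 1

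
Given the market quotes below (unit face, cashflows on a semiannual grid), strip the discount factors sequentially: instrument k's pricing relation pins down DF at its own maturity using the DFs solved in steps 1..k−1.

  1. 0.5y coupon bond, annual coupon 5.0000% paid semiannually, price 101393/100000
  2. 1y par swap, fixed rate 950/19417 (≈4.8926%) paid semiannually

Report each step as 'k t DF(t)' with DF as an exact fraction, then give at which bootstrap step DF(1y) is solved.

step 1 [0.5y] bond c/2=1/40: DF=(101393/100000 − 1/40·(0))/(1+1/40) = 2473/2500 ≈ 0.989200
step 2 [1y] swap r/2=475/19417: DF=(1 − 475/19417·(0.989200))/(1+475/19417) = 381/400 ≈ 0.952500

1 1/2 2473/2500
2 1 381/400
DF(1y) is solved at step 2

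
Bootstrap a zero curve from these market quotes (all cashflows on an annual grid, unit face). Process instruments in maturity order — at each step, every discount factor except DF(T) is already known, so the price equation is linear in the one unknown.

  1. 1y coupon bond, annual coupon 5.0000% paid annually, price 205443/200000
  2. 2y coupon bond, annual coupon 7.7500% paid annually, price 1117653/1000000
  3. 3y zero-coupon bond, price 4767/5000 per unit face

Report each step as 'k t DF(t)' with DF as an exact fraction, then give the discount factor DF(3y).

1 1 9783/10000
2 2 9669/10000
3 3 4767/5000
DF(3y) = 4767/5000 ≈ 0.953400

step 1 [1y] bond c/1=1/20: DF=(205443/200000 − 1/20·(0))/(1+1/20) = 9783/10000 ≈ 0.978300
step 2 [2y] bond c/1=31/400: DF=(1117653/1000000 − 31/400·(0.978300))/(1+31/400) = 9669/10000 ≈ 0.966900
step 3 [3y] zero: DF = P = 4767/5000 ≈ 0.953400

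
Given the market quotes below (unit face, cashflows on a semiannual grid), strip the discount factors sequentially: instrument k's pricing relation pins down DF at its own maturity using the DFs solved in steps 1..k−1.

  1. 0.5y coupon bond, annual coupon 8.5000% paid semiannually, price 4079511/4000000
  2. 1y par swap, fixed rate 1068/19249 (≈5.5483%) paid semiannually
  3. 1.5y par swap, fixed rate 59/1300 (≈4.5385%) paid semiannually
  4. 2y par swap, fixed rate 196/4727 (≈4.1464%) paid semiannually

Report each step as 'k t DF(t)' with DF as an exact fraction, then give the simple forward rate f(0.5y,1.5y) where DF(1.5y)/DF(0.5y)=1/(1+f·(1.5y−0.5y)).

step 1 [0.5y] bond c/2=17/400: DF=(4079511/4000000 − 17/400·(0))/(1+17/400) = 9783/10000 ≈ 0.978300
step 2 [1y] swap r/2=534/19249: DF=(1 − 534/19249·(0.978300))/(1+534/19249) = 4733/5000 ≈ 0.946600
step 3 [1.5y] swap r/2=59/2600: DF=(1 − 59/2600·(0.978300+0.946600))/(1+59/2600) = 9351/10000 ≈ 0.935100
step 4 [2y] swap r/2=98/4727: DF=(1 − 98/4727·(0.978300+0.946600+0.935100))/(1+98/4727) = 576/625 ≈ 0.921600

1 1/2 9783/10000
2 1 4733/5000
3 3/2 9351/10000
4 2 576/625
f(0.5y,1.5y) = ((9783/10000)/(9351/10000) − 1)/(1) = 48/1039 ≈ 4.6198%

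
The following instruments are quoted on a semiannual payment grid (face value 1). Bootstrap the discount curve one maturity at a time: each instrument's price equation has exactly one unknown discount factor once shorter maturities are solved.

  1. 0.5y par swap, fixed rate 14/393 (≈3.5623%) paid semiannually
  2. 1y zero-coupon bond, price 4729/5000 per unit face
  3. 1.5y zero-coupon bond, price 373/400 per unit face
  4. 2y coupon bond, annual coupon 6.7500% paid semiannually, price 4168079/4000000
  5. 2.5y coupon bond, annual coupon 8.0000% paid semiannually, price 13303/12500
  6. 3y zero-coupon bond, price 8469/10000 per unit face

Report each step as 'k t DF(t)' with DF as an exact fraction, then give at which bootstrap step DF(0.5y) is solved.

1 1/2 393/400
2 1 4729/5000
3 3/2 373/400
4 2 4573/5000
5 5/2 8781/10000
6 3 8469/10000
DF(0.5y) is solved at step 1

step 1 [0.5y] swap r/2=7/393: DF=(1 − 7/393·(0))/(1+7/393) = 393/400 ≈ 0.982500
step 2 [1y] zero: DF = P = 4729/5000 ≈ 0.945800
step 3 [1.5y] zero: DF = P = 373/400 ≈ 0.932500
step 4 [2y] bond c/2=27/800: DF=(4168079/4000000 − 27/800·(0.982500+0.945800+0.932500))/(1+27/800) = 4573/5000 ≈ 0.914600
step 5 [2.5y] bond c/2=1/25: DF=(13303/12500 − 1/25·(0.982500+0.945800+0.932500+0.914600))/(1+1/25) = 8781/10000 ≈ 0.878100
step 6 [3y] zero: DF = P = 8469/10000 ≈ 0.846900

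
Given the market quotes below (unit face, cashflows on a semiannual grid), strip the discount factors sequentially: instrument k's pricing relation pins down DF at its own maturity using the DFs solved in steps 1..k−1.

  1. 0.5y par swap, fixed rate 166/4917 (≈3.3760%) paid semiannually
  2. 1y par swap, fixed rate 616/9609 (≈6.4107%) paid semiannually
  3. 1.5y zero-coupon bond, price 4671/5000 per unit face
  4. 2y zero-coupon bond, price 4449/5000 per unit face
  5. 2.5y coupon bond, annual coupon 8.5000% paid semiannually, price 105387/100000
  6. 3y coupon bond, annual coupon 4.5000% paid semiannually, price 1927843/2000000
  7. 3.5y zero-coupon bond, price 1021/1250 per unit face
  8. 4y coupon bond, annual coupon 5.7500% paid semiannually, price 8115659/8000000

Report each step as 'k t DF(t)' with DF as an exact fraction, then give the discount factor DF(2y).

1 1/2 4917/5000
2 1 1173/1250
3 3/2 4671/5000
4 2 4449/5000
5 5/2 4291/5000
6 3 4207/5000
7 7/2 1021/1250
8 4 8111/10000
DF(2y) = 4449/5000 ≈ 0.889800

step 1 [0.5y] swap r/2=83/4917: DF=(1 − 83/4917·(0))/(1+83/4917) = 4917/5000 ≈ 0.983400
step 2 [1y] swap r/2=308/9609: DF=(1 − 308/9609·(0.983400))/(1+308/9609) = 1173/1250 ≈ 0.938400
step 3 [1.5y] zero: DF = P = 4671/5000 ≈ 0.934200
step 4 [2y] zero: DF = P = 4449/5000 ≈ 0.889800
step 5 [2.5y] bond c/2=17/400: DF=(105387/100000 − 17/400·(0.983400+0.938400+0.934200+0.889800))/(1+17/400) = 4291/5000 ≈ 0.858200
step 6 [3y] bond c/2=9/400: DF=(1927843/2000000 − 9/400·(0.983400+0.938400+0.934200+0.889800+0.858200))/(1+9/400) = 4207/5000 ≈ 0.841400
step 7 [3.5y] zero: DF = P = 1021/1250 ≈ 0.816800
step 8 [4y] bond c/2=23/800: DF=(8115659/8000000 − 23/800·(0.983400+0.938400+0.934200+0.889800+0.858200+0.841400+0.816800))/(1+23/800) = 8111/10000 ≈ 0.811100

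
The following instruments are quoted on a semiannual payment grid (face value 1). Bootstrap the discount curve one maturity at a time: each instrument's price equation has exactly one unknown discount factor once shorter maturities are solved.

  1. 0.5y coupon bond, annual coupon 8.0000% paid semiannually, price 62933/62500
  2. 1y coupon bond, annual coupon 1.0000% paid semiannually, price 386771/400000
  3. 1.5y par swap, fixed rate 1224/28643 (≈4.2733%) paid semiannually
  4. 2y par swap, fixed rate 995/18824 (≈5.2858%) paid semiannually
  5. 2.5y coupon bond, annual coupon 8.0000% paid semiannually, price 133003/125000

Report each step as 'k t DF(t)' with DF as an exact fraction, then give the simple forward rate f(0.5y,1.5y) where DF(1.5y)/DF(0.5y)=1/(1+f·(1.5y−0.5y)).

1 1/2 4841/5000
2 1 9573/10000
3 3/2 2347/2500
4 2 1801/2000
5 5/2 8783/10000
f(0.5y,1.5y) = ((4841/5000)/(2347/2500) − 1)/(1) = 147/4694 ≈ 3.1317%

step 1 [0.5y] bond c/2=1/25: DF=(62933/62500 − 1/25·(0))/(1+1/25) = 4841/5000 ≈ 0.968200
step 2 [1y] bond c/2=1/200: DF=(386771/400000 − 1/200·(0.968200))/(1+1/200) = 9573/10000 ≈ 0.957300
step 3 [1.5y] swap r/2=612/28643: DF=(1 − 612/28643·(0.968200+0.957300))/(1+612/28643) = 2347/2500 ≈ 0.938800
step 4 [2y] swap r/2=995/37648: DF=(1 − 995/37648·(0.968200+0.957300+0.938800))/(1+995/37648) = 1801/2000 ≈ 0.900500
step 5 [2.5y] bond c/2=1/25: DF=(133003/125000 − 1/25·(0.968200+0.957300+0.938800+0.900500))/(1+1/25) = 8783/10000 ≈ 0.878300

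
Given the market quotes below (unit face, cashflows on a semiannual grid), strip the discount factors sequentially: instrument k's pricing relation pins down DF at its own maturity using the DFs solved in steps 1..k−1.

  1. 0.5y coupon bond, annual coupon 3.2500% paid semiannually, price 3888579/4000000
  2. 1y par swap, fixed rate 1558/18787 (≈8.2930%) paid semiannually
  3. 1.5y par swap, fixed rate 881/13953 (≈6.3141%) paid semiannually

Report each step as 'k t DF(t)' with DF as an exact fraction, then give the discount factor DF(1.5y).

1 1/2 4783/5000
2 1 9221/10000
3 3/2 9119/10000
DF(1.5y) = 9119/10000 ≈ 0.911900

step 1 [0.5y] bond c/2=13/800: DF=(3888579/4000000 − 13/800·(0))/(1+13/800) = 4783/5000 ≈ 0.956600
step 2 [1y] swap r/2=779/18787: DF=(1 − 779/18787·(0.956600))/(1+779/18787) = 9221/10000 ≈ 0.922100
step 3 [1.5y] swap r/2=881/27906: DF=(1 − 881/27906·(0.956600+0.922100))/(1+881/27906) = 9119/10000 ≈ 0.911900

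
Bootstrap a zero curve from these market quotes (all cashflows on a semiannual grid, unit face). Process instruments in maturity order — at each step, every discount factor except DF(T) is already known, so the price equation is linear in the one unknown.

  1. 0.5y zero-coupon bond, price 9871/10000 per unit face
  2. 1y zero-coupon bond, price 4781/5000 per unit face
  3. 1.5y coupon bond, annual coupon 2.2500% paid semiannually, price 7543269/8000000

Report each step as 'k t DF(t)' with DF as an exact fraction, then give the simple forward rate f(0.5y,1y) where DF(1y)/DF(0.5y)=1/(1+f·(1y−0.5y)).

1 1/2 9871/10000
2 1 4781/5000
3 3/2 2277/2500
f(0.5y,1y) = ((9871/10000)/(4781/5000) − 1)/(1/2) = 309/4781 ≈ 6.4631%

step 1 [0.5y] zero: DF = P = 9871/10000 ≈ 0.987100
step 2 [1y] zero: DF = P = 4781/5000 ≈ 0.956200
step 3 [1.5y] bond c/2=9/800: DF=(7543269/8000000 − 9/800·(0.987100+0.956200))/(1+9/800) = 2277/2500 ≈ 0.910800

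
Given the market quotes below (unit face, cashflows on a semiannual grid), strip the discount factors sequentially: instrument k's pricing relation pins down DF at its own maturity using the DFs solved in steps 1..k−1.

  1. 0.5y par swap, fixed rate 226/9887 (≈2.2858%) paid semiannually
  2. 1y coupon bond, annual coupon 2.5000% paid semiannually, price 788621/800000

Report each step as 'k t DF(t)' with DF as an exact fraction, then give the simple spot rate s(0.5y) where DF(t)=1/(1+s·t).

1 1/2 9887/10000
2 1 4807/5000
s(0.5y) = (1/(9887/10000) − 1)/(1/2) = 226/9887 ≈ 2.2858%

step 1 [0.5y] swap r/2=113/9887: DF=(1 − 113/9887·(0))/(1+113/9887) = 9887/10000 ≈ 0.988700
step 2 [1y] bond c/2=1/80: DF=(788621/800000 − 1/80·(0.988700))/(1+1/80) = 4807/5000 ≈ 0.961400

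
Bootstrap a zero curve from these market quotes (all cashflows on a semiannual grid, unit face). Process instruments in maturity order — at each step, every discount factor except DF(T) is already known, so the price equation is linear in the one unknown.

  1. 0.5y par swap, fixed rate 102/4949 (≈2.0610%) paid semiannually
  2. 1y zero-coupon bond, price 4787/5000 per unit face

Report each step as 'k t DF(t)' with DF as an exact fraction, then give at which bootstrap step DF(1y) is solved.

step 1 [0.5y] swap r/2=51/4949: DF=(1 − 51/4949·(0))/(1+51/4949) = 4949/5000 ≈ 0.989800
step 2 [1y] zero: DF = P = 4787/5000 ≈ 0.957400

1 1/2 4949/5000
2 1 4787/5000
DF(1y) is solved at step 2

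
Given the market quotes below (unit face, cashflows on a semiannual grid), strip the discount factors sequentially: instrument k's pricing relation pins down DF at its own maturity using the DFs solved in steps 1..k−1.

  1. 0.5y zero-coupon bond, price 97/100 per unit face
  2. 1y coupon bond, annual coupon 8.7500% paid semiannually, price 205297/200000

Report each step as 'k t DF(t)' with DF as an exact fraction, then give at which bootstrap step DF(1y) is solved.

step 1 [0.5y] zero: DF = P = 97/100 ≈ 0.970000
step 2 [1y] bond c/2=7/160: DF=(205297/200000 − 7/160·(0.970000))/(1+7/160) = 2357/2500 ≈ 0.942800

1 1/2 97/100
2 1 2357/2500
DF(1y) is solved at step 2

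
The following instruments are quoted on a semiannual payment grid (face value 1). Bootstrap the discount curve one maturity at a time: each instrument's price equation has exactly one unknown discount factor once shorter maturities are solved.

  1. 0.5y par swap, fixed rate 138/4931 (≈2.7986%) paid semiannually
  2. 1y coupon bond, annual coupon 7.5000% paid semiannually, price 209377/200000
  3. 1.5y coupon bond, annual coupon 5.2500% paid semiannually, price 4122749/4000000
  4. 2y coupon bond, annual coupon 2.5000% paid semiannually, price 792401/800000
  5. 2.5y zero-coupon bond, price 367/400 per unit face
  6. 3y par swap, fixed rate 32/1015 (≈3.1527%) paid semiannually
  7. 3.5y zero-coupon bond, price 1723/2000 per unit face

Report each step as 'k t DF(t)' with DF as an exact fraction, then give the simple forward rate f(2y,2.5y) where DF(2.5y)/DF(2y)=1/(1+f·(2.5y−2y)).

1 1/2 4931/5000
2 1 4867/5000
3 3/2 4771/5000
4 2 9423/10000
5 5/2 367/400
6 3 569/625
7 7/2 1723/2000
f(2y,2.5y) = ((9423/10000)/(367/400) − 1)/(1/2) = 496/9175 ≈ 5.4060%

step 1 [0.5y] swap r/2=69/4931: DF=(1 − 69/4931·(0))/(1+69/4931) = 4931/5000 ≈ 0.986200
step 2 [1y] bond c/2=3/80: DF=(209377/200000 − 3/80·(0.986200))/(1+3/80) = 4867/5000 ≈ 0.973400
step 3 [1.5y] bond c/2=21/800: DF=(4122749/4000000 − 21/800·(0.986200+0.973400))/(1+21/800) = 4771/5000 ≈ 0.954200
step 4 [2y] bond c/2=1/80: DF=(792401/800000 − 1/80·(0.986200+0.973400+0.954200))/(1+1/80) = 9423/10000 ≈ 0.942300
step 5 [2.5y] zero: DF = P = 367/400 ≈ 0.917500
step 6 [3y] swap r/2=16/1015: DF=(1 − 16/1015·(0.986200+0.973400+0.954200+0.942300+0.917500))/(1+16/1015) = 569/625 ≈ 0.910400
step 7 [3.5y] zero: DF = P = 1723/2000 ≈ 0.861500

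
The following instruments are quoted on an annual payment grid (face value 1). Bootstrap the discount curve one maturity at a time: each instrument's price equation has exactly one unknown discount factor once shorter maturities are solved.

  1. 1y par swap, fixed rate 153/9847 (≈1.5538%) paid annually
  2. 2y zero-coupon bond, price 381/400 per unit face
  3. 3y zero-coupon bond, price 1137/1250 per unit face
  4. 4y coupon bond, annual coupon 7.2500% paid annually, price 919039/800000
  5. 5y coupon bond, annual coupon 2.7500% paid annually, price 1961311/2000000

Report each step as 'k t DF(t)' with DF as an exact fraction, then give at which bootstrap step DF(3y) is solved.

step 1 [1y] swap r/1=153/9847: DF=(1 − 153/9847·(0))/(1+153/9847) = 9847/10000 ≈ 0.984700
step 2 [2y] zero: DF = P = 381/400 ≈ 0.952500
step 3 [3y] zero: DF = P = 1137/1250 ≈ 0.909600
step 4 [4y] bond c/1=29/400: DF=(919039/800000 − 29/400·(0.984700+0.952500+0.909600))/(1+29/400) = 8787/10000 ≈ 0.878700
step 5 [5y] bond c/1=11/400: DF=(1961311/2000000 − 11/400·(0.984700+0.952500+0.909600+0.878700))/(1+11/400) = 8547/10000 ≈ 0.854700

1 1 9847/10000
2 2 381/400
3 3 1137/1250
4 4 8787/10000
5 5 8547/10000
DF(3y) is solved at step 3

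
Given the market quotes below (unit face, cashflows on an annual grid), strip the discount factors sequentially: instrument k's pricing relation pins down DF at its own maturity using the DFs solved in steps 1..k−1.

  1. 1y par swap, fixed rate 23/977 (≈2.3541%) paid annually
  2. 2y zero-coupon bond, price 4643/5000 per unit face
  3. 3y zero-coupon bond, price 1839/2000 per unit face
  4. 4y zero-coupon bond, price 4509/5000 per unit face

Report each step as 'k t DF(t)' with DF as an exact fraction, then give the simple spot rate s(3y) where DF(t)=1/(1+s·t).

step 1 [1y] swap r/1=23/977: DF=(1 − 23/977·(0))/(1+23/977) = 977/1000 ≈ 0.977000
step 2 [2y] zero: DF = P = 4643/5000 ≈ 0.928600
step 3 [3y] zero: DF = P = 1839/2000 ≈ 0.919500
step 4 [4y] zero: DF = P = 4509/5000 ≈ 0.901800

1 1 977/1000
2 2 4643/5000
3 3 1839/2000
4 4 4509/5000
s(3y) = (1/(1839/2000) − 1)/(3) = 161/5517 ≈ 2.9183%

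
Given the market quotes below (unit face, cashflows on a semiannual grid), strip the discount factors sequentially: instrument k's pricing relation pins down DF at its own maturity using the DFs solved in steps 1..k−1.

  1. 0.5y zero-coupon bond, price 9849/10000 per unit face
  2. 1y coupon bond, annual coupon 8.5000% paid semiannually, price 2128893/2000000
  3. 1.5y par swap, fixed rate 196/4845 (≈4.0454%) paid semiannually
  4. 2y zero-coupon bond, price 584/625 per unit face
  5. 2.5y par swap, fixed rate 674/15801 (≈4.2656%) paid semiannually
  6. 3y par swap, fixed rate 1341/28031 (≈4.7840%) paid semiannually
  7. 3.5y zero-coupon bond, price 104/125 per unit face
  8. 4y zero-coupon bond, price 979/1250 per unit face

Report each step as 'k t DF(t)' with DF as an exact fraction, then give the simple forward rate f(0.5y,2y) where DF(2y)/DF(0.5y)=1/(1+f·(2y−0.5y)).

step 1 [0.5y] zero: DF = P = 9849/10000 ≈ 0.984900
step 2 [1y] bond c/2=17/400: DF=(2128893/2000000 − 17/400·(0.984900))/(1+17/400) = 9809/10000 ≈ 0.980900
step 3 [1.5y] swap r/2=98/4845: DF=(1 − 98/4845·(0.984900+0.980900))/(1+98/4845) = 2353/2500 ≈ 0.941200
step 4 [2y] zero: DF = P = 584/625 ≈ 0.934400
step 5 [2.5y] swap r/2=337/15801: DF=(1 − 337/15801·(0.984900+0.980900+0.941200+0.934400))/(1+337/15801) = 8989/10000 ≈ 0.898900
step 6 [3y] swap r/2=1341/56062: DF=(1 − 1341/56062·(0.984900+0.980900+0.941200+0.934400+0.898900))/(1+1341/56062) = 8659/10000 ≈ 0.865900
step 7 [3.5y] zero: DF = P = 104/125 ≈ 0.832000
step 8 [4y] zero: DF = P = 979/1250 ≈ 0.783200

1 1/2 9849/10000
2 1 9809/10000
3 3/2 2353/2500
4 2 584/625
5 5/2 8989/10000
6 3 8659/10000
7 7/2 104/125
8 4 979/1250
f(0.5y,2y) = ((9849/10000)/(584/625) − 1)/(3/2) = 505/14016 ≈ 3.6030%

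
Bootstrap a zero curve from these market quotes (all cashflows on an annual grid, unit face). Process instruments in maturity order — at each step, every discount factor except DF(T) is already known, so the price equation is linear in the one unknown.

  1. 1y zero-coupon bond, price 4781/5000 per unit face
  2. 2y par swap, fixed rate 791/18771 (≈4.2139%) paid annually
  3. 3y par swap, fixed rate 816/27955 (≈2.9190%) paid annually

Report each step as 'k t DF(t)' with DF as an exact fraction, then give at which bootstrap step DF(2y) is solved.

1 1 4781/5000
2 2 9209/10000
3 3 574/625
DF(2y) is solved at step 2

step 1 [1y] zero: DF = P = 4781/5000 ≈ 0.956200
step 2 [2y] swap r/1=791/18771: DF=(1 − 791/18771·(0.956200))/(1+791/18771) = 9209/10000 ≈ 0.920900
step 3 [3y] swap r/1=816/27955: DF=(1 − 816/27955·(0.956200+0.920900))/(1+816/27955) = 574/625 ≈ 0.918400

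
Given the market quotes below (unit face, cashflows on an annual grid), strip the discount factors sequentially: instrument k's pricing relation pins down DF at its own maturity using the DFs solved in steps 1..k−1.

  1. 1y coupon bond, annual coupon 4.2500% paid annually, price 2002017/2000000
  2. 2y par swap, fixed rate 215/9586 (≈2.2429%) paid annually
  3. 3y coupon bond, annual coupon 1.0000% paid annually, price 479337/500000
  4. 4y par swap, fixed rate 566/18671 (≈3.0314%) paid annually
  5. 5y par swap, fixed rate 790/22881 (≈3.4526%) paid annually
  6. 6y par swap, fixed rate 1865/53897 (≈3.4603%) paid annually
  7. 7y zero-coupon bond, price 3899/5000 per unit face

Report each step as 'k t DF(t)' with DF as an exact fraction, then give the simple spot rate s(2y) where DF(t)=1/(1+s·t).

1 1 4801/5000
2 2 957/1000
3 3 4651/5000
4 4 2217/2500
5 5 421/500
6 6 1627/2000
7 7 3899/5000
s(2y) = (1/(957/1000) − 1)/(2) = 43/1914 ≈ 2.2466%

step 1 [1y] bond c/1=17/400: DF=(2002017/2000000 − 17/400·(0))/(1+17/400) = 4801/5000 ≈ 0.960200
step 2 [2y] swap r/1=215/9586: DF=(1 − 215/9586·(0.960200))/(1+215/9586) = 957/1000 ≈ 0.957000
step 3 [3y] bond c/1=1/100: DF=(479337/500000 − 1/100·(0.960200+0.957000))/(1+1/100) = 4651/5000 ≈ 0.930200
step 4 [4y] swap r/1=566/18671: DF=(1 − 566/18671·(0.960200+0.957000+0.930200))/(1+566/18671) = 2217/2500 ≈ 0.886800
step 5 [5y] swap r/1=790/22881: DF=(1 − 790/22881·(0.960200+0.957000+0.930200+0.886800))/(1+790/22881) = 421/500 ≈ 0.842000
step 6 [6y] swap r/1=1865/53897: DF=(1 − 1865/53897·(0.960200+0.957000+0.930200+0.886800+0.842000))/(1+1865/53897) = 1627/2000 ≈ 0.813500
step 7 [7y] zero: DF = P = 3899/5000 ≈ 0.779800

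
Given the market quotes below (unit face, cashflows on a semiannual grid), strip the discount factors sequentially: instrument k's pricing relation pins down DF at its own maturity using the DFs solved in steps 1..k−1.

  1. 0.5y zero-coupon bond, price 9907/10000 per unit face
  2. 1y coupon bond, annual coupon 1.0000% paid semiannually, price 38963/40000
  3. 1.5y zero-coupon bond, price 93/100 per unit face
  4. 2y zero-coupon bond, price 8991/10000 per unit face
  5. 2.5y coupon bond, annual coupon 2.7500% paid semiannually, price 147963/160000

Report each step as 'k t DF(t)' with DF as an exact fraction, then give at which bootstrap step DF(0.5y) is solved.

step 1 [0.5y] zero: DF = P = 9907/10000 ≈ 0.990700
step 2 [1y] bond c/2=1/200: DF=(38963/40000 − 1/200·(0.990700))/(1+1/200) = 9643/10000 ≈ 0.964300
step 3 [1.5y] zero: DF = P = 93/100 ≈ 0.930000
step 4 [2y] zero: DF = P = 8991/10000 ≈ 0.899100
step 5 [2.5y] bond c/2=11/800: DF=(147963/160000 − 11/800·(0.990700+0.964300+0.930000+0.899100))/(1+11/800) = 8609/10000 ≈ 0.860900

1 1/2 9907/10000
2 1 9643/10000
3 3/2 93/100
4 2 8991/10000
5 5/2 8609/10000
DF(0.5y) is solved at step 1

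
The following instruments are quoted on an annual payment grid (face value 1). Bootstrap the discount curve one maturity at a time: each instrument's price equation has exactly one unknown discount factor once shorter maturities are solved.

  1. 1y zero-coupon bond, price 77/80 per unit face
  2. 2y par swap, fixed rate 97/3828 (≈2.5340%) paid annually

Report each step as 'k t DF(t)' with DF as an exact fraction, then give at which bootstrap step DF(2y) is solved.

1 1 77/80
2 2 1903/2000
DF(2y) is solved at step 2

step 1 [1y] zero: DF = P = 77/80 ≈ 0.962500
step 2 [2y] swap r/1=97/3828: DF=(1 − 97/3828·(0.962500))/(1+97/3828) = 1903/2000 ≈ 0.951500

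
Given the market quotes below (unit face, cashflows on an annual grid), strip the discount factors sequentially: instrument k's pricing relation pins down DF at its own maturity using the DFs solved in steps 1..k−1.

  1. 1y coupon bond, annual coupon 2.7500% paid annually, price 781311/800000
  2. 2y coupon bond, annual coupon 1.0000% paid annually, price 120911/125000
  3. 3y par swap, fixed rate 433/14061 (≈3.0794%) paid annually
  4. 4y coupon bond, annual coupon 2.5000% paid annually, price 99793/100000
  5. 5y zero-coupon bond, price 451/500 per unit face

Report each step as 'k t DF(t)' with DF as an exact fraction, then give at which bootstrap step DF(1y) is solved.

1 1 1901/2000
2 2 9483/10000
3 3 4567/5000
4 4 181/200
5 5 451/500
DF(1y) is solved at step 1

step 1 [1y] bond c/1=11/400: DF=(781311/800000 − 11/400·(0))/(1+11/400) = 1901/2000 ≈ 0.950500
step 2 [2y] bond c/1=1/100: DF=(120911/125000 − 1/100·(0.950500))/(1+1/100) = 9483/10000 ≈ 0.948300
step 3 [3y] swap r/1=433/14061: DF=(1 − 433/14061·(0.950500+0.948300))/(1+433/14061) = 4567/5000 ≈ 0.913400
step 4 [4y] bond c/1=1/40: DF=(99793/100000 − 1/40·(0.950500+0.948300+0.913400))/(1+1/40) = 181/200 ≈ 0.905000
step 5 [5y] zero: DF = P = 451/500 ≈ 0.902000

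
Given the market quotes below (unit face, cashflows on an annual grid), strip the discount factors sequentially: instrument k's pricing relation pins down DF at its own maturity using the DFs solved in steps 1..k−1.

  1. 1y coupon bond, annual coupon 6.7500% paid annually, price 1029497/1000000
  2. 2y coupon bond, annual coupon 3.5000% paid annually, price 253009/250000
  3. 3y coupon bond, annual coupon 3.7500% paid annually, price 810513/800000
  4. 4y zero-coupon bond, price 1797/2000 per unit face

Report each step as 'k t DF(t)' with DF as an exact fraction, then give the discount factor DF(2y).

1 1 2411/2500
2 2 2363/2500
3 3 363/400
4 4 1797/2000
DF(2y) = 2363/2500 ≈ 0.945200

step 1 [1y] bond c/1=27/400: DF=(1029497/1000000 − 27/400·(0))/(1+27/400) = 2411/2500 ≈ 0.964400
step 2 [2y] bond c/1=7/200: DF=(253009/250000 − 7/200·(0.964400))/(1+7/200) = 2363/2500 ≈ 0.945200
step 3 [3y] bond c/1=3/80: DF=(810513/800000 − 3/80·(0.964400+0.945200))/(1+3/80) = 363/400 ≈ 0.907500
step 4 [4y] zero: DF = P = 1797/2000 ≈ 0.898500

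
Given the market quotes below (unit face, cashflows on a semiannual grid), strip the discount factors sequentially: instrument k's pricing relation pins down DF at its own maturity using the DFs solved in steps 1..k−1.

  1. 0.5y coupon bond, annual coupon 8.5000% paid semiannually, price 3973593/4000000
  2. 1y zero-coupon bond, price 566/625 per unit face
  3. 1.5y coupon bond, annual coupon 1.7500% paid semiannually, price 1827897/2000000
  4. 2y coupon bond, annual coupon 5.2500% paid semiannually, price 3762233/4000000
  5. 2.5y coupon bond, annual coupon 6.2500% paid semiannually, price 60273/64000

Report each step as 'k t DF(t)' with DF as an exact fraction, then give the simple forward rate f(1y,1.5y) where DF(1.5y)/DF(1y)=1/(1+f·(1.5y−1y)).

step 1 [0.5y] bond c/2=17/400: DF=(3973593/4000000 − 17/400·(0))/(1+17/400) = 9529/10000 ≈ 0.952900
step 2 [1y] zero: DF = P = 566/625 ≈ 0.905600
step 3 [1.5y] bond c/2=7/800: DF=(1827897/2000000 − 7/800·(0.952900+0.905600))/(1+7/800) = 8899/10000 ≈ 0.889900
step 4 [2y] bond c/2=21/800: DF=(3762233/4000000 − 21/800·(0.952900+0.905600+0.889900))/(1+21/800) = 4231/5000 ≈ 0.846200
step 5 [2.5y] bond c/2=1/32: DF=(60273/64000 − 1/32·(0.952900+0.905600+0.889900+0.846200))/(1+1/32) = 8043/10000 ≈ 0.804300

1 1/2 9529/10000
2 1 566/625
3 3/2 8899/10000
4 2 4231/5000
5 5/2 8043/10000
f(1y,1.5y) = ((566/625)/(8899/10000) − 1)/(1/2) = 314/8899 ≈ 3.5285%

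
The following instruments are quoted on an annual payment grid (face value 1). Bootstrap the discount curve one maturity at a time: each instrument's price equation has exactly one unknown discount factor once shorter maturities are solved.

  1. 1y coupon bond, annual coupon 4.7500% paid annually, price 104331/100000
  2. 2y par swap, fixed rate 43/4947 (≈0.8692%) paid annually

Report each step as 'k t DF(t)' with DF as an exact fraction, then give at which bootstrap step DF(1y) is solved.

step 1 [1y] bond c/1=19/400: DF=(104331/100000 − 19/400·(0))/(1+19/400) = 249/250 ≈ 0.996000
step 2 [2y] swap r/1=43/4947: DF=(1 − 43/4947·(0.996000))/(1+43/4947) = 2457/2500 ≈ 0.982800

1 1 249/250
2 2 2457/2500
DF(1y) is solved at step 1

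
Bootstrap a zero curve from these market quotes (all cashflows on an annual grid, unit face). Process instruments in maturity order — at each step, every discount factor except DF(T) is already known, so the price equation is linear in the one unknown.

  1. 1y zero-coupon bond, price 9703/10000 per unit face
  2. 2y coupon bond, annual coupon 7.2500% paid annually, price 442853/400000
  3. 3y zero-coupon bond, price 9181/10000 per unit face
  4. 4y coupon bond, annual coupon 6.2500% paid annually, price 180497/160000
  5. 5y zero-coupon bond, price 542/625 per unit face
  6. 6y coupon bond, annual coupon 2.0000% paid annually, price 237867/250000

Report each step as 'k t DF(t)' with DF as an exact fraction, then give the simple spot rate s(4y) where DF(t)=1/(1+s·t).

1 1 9703/10000
2 2 9667/10000
3 3 9181/10000
4 4 4469/5000
5 5 542/625
6 6 8423/10000
s(4y) = (1/(4469/5000) − 1)/(4) = 531/17876 ≈ 2.9705%

step 1 [1y] zero: DF = P = 9703/10000 ≈ 0.970300
step 2 [2y] bond c/1=29/400: DF=(442853/400000 − 29/400·(0.970300))/(1+29/400) = 9667/10000 ≈ 0.966700
step 3 [3y] zero: DF = P = 9181/10000 ≈ 0.918100
step 4 [4y] bond c/1=1/16: DF=(180497/160000 − 1/16·(0.970300+0.966700+0.918100))/(1+1/16) = 4469/5000 ≈ 0.893800
step 5 [5y] zero: DF = P = 542/625 ≈ 0.867200
step 6 [6y] bond c/1=1/50: DF=(237867/250000 − 1/50·(0.970300+0.966700+0.918100+0.893800+0.867200))/(1+1/50) = 8423/10000 ≈ 0.842300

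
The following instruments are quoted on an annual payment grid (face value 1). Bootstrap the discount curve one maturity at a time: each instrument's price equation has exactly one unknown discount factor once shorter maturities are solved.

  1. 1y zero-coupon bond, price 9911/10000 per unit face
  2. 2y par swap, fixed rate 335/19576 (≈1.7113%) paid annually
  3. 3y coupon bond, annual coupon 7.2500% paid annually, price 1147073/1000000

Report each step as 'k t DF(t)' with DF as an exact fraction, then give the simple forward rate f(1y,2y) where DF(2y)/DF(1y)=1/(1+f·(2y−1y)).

step 1 [1y] zero: DF = P = 9911/10000 ≈ 0.991100
step 2 [2y] swap r/1=335/19576: DF=(1 − 335/19576·(0.991100))/(1+335/19576) = 1933/2000 ≈ 0.966500
step 3 [3y] bond c/1=29/400: DF=(1147073/1000000 − 29/400·(0.991100+0.966500))/(1+29/400) = 2343/2500 ≈ 0.937200

1 1 9911/10000
2 2 1933/2000
3 3 2343/2500
f(1y,2y) = ((9911/10000)/(1933/2000) − 1)/(1) = 246/9665 ≈ 2.5453%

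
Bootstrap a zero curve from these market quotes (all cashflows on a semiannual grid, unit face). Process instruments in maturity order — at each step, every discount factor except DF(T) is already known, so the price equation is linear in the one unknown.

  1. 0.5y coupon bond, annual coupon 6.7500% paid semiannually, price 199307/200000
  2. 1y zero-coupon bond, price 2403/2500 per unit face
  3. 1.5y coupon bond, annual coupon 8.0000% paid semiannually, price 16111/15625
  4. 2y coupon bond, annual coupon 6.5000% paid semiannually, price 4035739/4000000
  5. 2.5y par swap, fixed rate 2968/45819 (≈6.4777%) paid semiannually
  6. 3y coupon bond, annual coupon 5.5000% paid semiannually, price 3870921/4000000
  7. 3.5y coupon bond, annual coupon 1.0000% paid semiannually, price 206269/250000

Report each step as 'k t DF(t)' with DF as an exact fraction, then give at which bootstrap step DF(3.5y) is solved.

1 1/2 241/250
2 1 2403/2500
3 3/2 4587/5000
4 2 8877/10000
5 5/2 2129/2500
6 3 512/625
7 7/2 7941/10000
DF(3.5y) is solved at step 7

step 1 [0.5y] bond c/2=27/800: DF=(199307/200000 − 27/800·(0))/(1+27/800) = 241/250 ≈ 0.964000
step 2 [1y] zero: DF = P = 2403/2500 ≈ 0.961200
step 3 [1.5y] bond c/2=1/25: DF=(16111/15625 − 1/25·(0.964000+0.961200))/(1+1/25) = 4587/5000 ≈ 0.917400
step 4 [2y] bond c/2=13/400: DF=(4035739/4000000 − 13/400·(0.964000+0.961200+0.917400))/(1+13/400) = 8877/10000 ≈ 0.887700
step 5 [2.5y] swap r/2=1484/45819: DF=(1 − 1484/45819·(0.964000+0.961200+0.917400+0.887700))/(1+1484/45819) = 2129/2500 ≈ 0.851600
step 6 [3y] bond c/2=11/400: DF=(3870921/4000000 − 11/400·(0.964000+0.961200+0.917400+0.887700+0.851600))/(1+11/400) = 512/625 ≈ 0.819200
step 7 [3.5y] bond c/2=1/200: DF=(206269/250000 − 1/200·(0.964000+0.961200+0.917400+0.887700+0.851600+0.819200))/(1+1/200) = 7941/10000 ≈ 0.794100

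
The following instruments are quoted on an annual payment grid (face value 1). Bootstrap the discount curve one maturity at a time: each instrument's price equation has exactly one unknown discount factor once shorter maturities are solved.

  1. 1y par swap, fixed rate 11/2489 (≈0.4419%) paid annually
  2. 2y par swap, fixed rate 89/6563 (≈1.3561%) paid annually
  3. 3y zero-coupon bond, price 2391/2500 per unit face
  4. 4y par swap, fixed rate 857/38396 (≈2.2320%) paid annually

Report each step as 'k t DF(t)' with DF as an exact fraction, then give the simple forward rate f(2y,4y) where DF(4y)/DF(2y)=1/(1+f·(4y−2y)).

1 1 2489/2500
2 2 9733/10000
3 3 2391/2500
4 4 9143/10000
f(2y,4y) = ((9733/10000)/(9143/10000) − 1)/(2) = 295/9143 ≈ 3.2265%

step 1 [1y] swap r/1=11/2489: DF=(1 − 11/2489·(0))/(1+11/2489) = 2489/2500 ≈ 0.995600
step 2 [2y] swap r/1=89/6563: DF=(1 − 89/6563·(0.995600))/(1+89/6563) = 9733/10000 ≈ 0.973300
step 3 [3y] zero: DF = P = 2391/2500 ≈ 0.956400
step 4 [4y] swap r/1=857/38396: DF=(1 − 857/38396·(0.995600+0.973300+0.956400))/(1+857/38396) = 9143/10000 ≈ 0.914300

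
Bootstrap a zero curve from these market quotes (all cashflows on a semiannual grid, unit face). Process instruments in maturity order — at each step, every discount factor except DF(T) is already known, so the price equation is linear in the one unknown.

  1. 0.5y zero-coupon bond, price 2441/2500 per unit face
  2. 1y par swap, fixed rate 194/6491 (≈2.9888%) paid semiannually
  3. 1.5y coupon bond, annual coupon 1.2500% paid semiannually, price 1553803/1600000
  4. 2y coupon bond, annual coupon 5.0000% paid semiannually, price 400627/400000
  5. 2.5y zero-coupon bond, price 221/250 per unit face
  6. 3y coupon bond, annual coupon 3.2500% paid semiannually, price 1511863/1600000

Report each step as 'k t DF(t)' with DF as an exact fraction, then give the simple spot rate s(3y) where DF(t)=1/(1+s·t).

1 1/2 2441/2500
2 1 9709/10000
3 3/2 953/1000
4 2 1133/1250
5 5/2 221/250
6 3 2137/2500
s(3y) = (1/(2137/2500) − 1)/(3) = 121/2137 ≈ 5.6621%

step 1 [0.5y] zero: DF = P = 2441/2500 ≈ 0.976400
step 2 [1y] swap r/2=97/6491: DF=(1 − 97/6491·(0.976400))/(1+97/6491) = 9709/10000 ≈ 0.970900
step 3 [1.5y] bond c/2=1/160: DF=(1553803/1600000 − 1/160·(0.976400+0.970900))/(1+1/160) = 953/1000 ≈ 0.953000
step 4 [2y] bond c/2=1/40: DF=(400627/400000 − 1/40·(0.976400+0.970900+0.953000))/(1+1/40) = 1133/1250 ≈ 0.906400
step 5 [2.5y] zero: DF = P = 221/250 ≈ 0.884000
step 6 [3y] bond c/2=13/800: DF=(1511863/1600000 − 13/800·(0.976400+0.970900+0.953000+0.906400+0.884000))/(1+13/800) = 2137/2500 ≈ 0.854800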